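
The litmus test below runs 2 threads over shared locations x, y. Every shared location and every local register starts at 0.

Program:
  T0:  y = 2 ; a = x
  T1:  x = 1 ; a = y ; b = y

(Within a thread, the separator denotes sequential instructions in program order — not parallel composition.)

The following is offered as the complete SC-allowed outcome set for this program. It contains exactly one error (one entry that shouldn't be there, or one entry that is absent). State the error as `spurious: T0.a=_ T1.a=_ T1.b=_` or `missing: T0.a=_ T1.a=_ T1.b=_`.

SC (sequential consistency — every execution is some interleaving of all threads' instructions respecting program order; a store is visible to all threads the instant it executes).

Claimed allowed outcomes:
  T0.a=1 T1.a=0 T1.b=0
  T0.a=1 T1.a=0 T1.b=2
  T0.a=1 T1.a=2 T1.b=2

missing: T0.a=0 T1.a=2 T1.b=2

outcome vector order: (T0.a,T1.a,T1.b)
under SC → (0,2,2); (1,0,0); (1,0,2); (1,2,2)
SC∖claimed = {(0,2,2)}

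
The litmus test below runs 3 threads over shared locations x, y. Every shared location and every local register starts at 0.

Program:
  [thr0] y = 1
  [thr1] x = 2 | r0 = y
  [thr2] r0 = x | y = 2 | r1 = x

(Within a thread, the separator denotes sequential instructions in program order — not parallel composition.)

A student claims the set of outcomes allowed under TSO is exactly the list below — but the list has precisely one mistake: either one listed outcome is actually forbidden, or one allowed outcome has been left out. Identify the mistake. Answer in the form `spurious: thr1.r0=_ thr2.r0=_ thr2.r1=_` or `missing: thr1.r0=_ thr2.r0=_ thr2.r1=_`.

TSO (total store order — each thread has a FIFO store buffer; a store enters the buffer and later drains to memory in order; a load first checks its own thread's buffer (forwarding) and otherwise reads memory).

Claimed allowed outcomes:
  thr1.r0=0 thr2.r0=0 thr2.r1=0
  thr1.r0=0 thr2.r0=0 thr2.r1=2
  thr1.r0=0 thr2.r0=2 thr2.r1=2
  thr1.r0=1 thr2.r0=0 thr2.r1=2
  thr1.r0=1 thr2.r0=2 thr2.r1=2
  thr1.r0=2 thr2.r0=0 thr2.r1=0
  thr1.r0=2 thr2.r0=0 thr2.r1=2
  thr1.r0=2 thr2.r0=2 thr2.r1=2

outcome vector order: (thr1.r0,thr2.r0,thr2.r1)
TSO (9): <0 0 0> <0 0 2> <0 2 2> <1 0 0> <1 0 2> <1 2 2> <2 0 0> <2 0 2> <2 2 2>
TSO∖claimed = {<1 0 0>}

missing: thr1.r0=1 thr2.r0=0 thr2.r1=0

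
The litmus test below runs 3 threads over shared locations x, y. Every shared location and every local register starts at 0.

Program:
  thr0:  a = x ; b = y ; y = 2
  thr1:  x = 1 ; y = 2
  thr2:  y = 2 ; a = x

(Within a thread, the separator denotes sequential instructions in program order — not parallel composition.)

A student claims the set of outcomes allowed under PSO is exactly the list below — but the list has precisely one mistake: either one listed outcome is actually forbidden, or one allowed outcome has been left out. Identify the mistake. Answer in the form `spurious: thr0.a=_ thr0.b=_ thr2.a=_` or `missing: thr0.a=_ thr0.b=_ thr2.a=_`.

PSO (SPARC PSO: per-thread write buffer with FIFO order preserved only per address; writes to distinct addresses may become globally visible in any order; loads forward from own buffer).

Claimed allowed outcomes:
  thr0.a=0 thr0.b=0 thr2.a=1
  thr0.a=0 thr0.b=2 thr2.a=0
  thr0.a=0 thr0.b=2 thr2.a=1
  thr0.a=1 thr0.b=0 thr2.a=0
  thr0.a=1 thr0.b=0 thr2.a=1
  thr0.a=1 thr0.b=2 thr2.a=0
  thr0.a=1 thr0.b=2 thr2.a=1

missing: thr0.a=0 thr0.b=0 thr2.a=0

outcome vector order: (thr0.a,thr0.b,thr2.a)
PSO (8): (0,0,0), (0,0,1), (0,2,0), (0,2,1), (1,0,0), (1,0,1), (1,2,0), (1,2,1)
PSO∖claimed = {(0,0,0)}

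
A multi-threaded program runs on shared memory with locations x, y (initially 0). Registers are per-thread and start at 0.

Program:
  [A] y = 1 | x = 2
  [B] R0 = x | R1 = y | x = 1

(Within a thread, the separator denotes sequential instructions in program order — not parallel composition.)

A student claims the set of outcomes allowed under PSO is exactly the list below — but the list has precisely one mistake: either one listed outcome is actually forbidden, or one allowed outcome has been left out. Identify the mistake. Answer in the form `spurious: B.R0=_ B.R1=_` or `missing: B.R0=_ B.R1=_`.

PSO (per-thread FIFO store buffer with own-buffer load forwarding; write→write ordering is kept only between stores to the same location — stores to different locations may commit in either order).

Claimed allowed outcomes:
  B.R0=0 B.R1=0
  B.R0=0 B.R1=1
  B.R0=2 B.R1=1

outcome vector order: (B.R0,B.R1)
PSO: 4 outcomes — {<0 0> <0 1> <2 0> <2 1>}
PSO∖claimed = {<2 0>}

missing: B.R0=2 B.R1=0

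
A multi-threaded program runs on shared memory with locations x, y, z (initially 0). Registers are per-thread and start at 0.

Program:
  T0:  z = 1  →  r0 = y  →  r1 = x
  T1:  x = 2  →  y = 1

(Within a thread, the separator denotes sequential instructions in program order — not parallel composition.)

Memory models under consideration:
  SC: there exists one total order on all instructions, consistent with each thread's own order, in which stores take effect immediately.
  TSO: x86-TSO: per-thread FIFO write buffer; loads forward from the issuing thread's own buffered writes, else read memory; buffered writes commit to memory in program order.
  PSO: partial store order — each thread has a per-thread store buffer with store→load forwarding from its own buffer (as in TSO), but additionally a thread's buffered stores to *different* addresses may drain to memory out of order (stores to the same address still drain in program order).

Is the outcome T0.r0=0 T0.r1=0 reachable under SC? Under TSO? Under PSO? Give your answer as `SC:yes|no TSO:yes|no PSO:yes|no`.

SC:yes TSO:yes PSO:yes

outcome vector order: (T0.r0,T0.r1)
SC: 3 outcomes — {(0,0); (0,2); (1,2)}
TSO: 3 outcomes — {(0,0); (0,2); (1,2)}
PSO: 4 outcomes — {(0,0); (0,2); (1,0); (1,2)}
target (0,0) ∈ {SC,TSO,PSO}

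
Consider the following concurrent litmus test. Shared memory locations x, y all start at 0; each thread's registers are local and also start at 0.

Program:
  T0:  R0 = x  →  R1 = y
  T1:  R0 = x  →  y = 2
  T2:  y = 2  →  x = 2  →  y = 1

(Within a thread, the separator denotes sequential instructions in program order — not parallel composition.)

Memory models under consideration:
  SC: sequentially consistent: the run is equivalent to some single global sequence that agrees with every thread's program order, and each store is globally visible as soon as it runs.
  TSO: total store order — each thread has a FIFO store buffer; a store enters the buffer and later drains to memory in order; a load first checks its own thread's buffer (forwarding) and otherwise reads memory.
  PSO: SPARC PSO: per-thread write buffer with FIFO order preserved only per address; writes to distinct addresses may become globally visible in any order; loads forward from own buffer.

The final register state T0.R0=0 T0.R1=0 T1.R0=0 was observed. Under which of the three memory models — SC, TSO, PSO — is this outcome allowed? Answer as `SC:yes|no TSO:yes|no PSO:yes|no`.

outcome vector order: (T0.R0,T0.R1,T1.R0)
SC: 10 outcomes — {0/0/0; 0/0/2; 0/1/0; 0/1/2; 0/2/0; 0/2/2; 2/1/0; 2/1/2; 2/2/0; 2/2/2}
TSO: 10 outcomes — {0/0/0; 0/0/2; 0/1/0; 0/1/2; 0/2/0; 0/2/2; 2/1/0; 2/1/2; 2/2/0; 2/2/2}
PSO: 12 outcomes — {0/0/0; 0/0/2; 0/1/0; 0/1/2; 0/2/0; 0/2/2; 2/0/0; 2/0/2; 2/1/0; 2/1/2; 2/2/0; 2/2/2}
target 0/0/0 ∈ {SC,TSO,PSO}

SC:yes TSO:yes PSO:yes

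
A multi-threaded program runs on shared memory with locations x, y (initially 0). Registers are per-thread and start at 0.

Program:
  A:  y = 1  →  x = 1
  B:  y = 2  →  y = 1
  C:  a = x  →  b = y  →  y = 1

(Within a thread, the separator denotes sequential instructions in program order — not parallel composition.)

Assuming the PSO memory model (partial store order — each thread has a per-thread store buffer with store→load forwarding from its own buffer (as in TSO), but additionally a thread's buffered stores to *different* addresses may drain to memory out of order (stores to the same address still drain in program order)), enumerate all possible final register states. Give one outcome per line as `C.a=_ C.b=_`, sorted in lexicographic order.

C.a=0 C.b=0
C.a=0 C.b=1
C.a=0 C.b=2
C.a=1 C.b=0
C.a=1 C.b=1
C.a=1 C.b=2

outcome vector order: (C.a,C.b)
|PSO outcomes| = 6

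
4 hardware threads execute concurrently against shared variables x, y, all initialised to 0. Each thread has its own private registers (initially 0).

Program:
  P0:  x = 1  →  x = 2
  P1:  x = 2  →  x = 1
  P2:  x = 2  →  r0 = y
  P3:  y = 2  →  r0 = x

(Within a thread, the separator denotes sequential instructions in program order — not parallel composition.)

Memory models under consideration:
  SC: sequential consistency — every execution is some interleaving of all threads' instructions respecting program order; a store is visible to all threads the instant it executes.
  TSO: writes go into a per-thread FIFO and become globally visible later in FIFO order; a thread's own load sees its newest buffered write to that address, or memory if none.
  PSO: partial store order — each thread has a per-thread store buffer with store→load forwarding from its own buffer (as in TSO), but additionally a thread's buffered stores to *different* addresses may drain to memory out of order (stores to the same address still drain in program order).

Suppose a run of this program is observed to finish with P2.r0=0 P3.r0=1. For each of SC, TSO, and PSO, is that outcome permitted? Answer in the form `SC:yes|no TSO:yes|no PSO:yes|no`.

outcome vector order: (P2.r0,P3.r0)
SC (5): <0 1> <0 2> <2 0> <2 1> <2 2>
TSO (6): <0 0> <0 1> <0 2> <2 0> <2 1> <2 2>
PSO (6): <0 0> <0 1> <0 2> <2 0> <2 1> <2 2>
target <0 1> ∈ {SC,TSO,PSO}

SC:yes TSO:yes PSO:yes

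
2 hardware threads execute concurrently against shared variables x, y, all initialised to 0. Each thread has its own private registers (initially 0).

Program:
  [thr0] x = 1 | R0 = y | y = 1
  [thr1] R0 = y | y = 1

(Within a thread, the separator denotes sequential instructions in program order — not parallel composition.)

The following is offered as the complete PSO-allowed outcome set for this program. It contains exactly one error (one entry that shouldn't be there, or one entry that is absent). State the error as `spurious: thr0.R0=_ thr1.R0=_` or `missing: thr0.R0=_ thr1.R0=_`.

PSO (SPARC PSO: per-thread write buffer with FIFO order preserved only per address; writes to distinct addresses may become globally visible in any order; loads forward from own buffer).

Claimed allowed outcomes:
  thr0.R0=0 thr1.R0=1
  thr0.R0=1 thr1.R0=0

outcome vector order: (thr0.R0,thr1.R0)
PSO: 3 outcomes — {<0 0> <0 1> <1 0>}
PSO∖claimed = {<0 0>}

missing: thr0.R0=0 thr1.R0=0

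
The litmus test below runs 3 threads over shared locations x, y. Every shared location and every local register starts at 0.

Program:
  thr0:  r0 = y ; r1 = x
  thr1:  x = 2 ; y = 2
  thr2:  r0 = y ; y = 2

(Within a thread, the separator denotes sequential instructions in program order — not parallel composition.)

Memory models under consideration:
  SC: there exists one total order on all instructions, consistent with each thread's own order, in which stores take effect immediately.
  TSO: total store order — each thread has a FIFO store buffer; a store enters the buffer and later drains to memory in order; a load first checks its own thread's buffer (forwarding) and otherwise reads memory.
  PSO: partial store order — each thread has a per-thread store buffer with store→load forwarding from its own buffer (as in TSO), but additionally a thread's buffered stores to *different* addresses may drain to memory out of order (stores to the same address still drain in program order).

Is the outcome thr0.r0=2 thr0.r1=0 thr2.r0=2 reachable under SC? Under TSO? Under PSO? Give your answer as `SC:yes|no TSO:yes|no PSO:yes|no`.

outcome vector order: (thr0.r0,thr0.r1,thr2.r0)
[SC] allowed = {0/0/0; 0/0/2; 0/2/0; 0/2/2; 2/0/0; 2/2/0; 2/2/2}
[TSO] allowed = {0/0/0; 0/0/2; 0/2/0; 0/2/2; 2/0/0; 2/2/0; 2/2/2}
[PSO] allowed = {0/0/0; 0/0/2; 0/2/0; 0/2/2; 2/0/0; 2/0/2; 2/2/0; 2/2/2}
target 2/0/2 ∈ {PSO}

SC:no TSO:no PSO:yes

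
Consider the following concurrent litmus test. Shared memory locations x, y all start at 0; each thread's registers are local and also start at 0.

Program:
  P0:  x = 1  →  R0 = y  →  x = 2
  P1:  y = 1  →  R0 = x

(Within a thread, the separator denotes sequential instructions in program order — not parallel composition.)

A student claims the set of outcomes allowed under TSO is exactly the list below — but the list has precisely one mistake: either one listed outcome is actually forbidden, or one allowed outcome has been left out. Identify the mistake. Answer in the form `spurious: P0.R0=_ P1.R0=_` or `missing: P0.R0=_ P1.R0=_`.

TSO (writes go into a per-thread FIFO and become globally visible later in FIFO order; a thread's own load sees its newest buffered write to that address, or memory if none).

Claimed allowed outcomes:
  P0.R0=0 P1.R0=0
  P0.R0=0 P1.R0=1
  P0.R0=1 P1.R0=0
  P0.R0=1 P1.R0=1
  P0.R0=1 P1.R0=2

outcome vector order: (P0.R0,P1.R0)
TSO (6): 0/0, 0/1, 0/2, 1/0, 1/1, 1/2
TSO∖claimed = {0/2}

missing: P0.R0=0 P1.R0=2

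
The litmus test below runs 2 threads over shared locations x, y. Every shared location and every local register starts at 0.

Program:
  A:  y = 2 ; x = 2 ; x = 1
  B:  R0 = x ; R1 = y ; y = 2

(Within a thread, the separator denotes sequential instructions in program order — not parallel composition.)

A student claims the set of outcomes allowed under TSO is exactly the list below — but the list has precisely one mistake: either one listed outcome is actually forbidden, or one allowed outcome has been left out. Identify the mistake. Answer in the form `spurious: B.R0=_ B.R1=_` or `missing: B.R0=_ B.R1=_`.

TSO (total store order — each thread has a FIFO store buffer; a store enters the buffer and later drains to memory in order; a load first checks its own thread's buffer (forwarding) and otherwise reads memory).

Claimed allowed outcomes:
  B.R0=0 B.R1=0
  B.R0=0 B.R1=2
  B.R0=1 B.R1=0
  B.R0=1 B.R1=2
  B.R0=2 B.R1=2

spurious: B.R0=1 B.R1=0

outcome vector order: (B.R0,B.R1)
TSO: 4 outcomes — {0/0 0/2 1/2 2/2}
claimed∖TSO = {1/0}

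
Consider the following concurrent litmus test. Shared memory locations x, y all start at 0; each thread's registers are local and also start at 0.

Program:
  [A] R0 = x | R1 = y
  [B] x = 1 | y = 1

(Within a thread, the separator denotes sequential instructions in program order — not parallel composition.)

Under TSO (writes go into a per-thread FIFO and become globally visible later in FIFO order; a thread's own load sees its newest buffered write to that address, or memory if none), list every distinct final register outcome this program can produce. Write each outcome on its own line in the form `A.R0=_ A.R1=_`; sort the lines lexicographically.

outcome vector order: (A.R0,A.R1)
|TSO outcomes| = 4

A.R0=0 A.R1=0
A.R0=0 A.R1=1
A.R0=1 A.R1=0
A.R0=1 A.R1=1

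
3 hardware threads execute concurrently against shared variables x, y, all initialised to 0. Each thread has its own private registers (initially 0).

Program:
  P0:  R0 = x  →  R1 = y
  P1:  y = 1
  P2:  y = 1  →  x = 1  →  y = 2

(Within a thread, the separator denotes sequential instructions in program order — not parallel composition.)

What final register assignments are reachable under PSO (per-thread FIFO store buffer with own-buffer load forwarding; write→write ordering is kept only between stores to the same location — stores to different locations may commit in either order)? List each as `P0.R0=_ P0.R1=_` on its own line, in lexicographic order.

outcome vector order: (P0.R0,P0.R1)
|PSO outcomes| = 6

P0.R0=0 P0.R1=0
P0.R0=0 P0.R1=1
P0.R0=0 P0.R1=2
P0.R0=1 P0.R1=0
P0.R0=1 P0.R1=1
P0.R0=1 P0.R1=2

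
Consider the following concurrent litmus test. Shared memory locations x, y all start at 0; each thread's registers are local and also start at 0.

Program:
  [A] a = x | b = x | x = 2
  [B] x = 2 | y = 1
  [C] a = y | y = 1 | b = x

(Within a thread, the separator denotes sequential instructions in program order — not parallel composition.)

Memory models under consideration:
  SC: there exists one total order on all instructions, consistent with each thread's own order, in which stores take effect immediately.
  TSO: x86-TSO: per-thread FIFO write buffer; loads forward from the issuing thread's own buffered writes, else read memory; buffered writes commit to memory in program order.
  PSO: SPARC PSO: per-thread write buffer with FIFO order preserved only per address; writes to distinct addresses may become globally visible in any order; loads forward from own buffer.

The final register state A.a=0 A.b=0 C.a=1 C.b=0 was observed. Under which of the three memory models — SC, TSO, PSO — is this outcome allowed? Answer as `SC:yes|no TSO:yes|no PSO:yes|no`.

SC:no TSO:no PSO:yes

outcome vector order: (A.a,A.b,C.a,C.b)
[SC] allowed = {<0 0 0 0>, <0 0 0 2>, <0 0 1 2>, <0 2 0 0>, <0 2 0 2>, <0 2 1 2>, <2 2 0 0>, <2 2 0 2>, <2 2 1 2>}
[TSO] allowed = {<0 0 0 0>, <0 0 0 2>, <0 0 1 2>, <0 2 0 0>, <0 2 0 2>, <0 2 1 2>, <2 2 0 0>, <2 2 0 2>, <2 2 1 2>}
[PSO] allowed = {<0 0 0 0>, <0 0 0 2>, <0 0 1 0>, <0 0 1 2>, <0 2 0 0>, <0 2 0 2>, <0 2 1 0>, <0 2 1 2>, <2 2 0 0>, <2 2 0 2>, <2 2 1 0>, <2 2 1 2>}
target <0 0 1 0> ∈ {PSO}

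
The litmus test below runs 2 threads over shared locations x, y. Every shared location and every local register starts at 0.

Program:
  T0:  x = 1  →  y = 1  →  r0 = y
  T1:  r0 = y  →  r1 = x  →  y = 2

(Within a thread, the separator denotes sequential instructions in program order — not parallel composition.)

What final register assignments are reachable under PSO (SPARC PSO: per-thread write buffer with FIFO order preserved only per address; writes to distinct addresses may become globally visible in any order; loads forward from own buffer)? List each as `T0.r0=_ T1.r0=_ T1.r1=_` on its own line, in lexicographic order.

T0.r0=1 T1.r0=0 T1.r1=0
T0.r0=1 T1.r0=0 T1.r1=1
T0.r0=1 T1.r0=1 T1.r1=0
T0.r0=1 T1.r0=1 T1.r1=1
T0.r0=2 T1.r0=0 T1.r1=0
T0.r0=2 T1.r0=0 T1.r1=1
T0.r0=2 T1.r0=1 T1.r1=0
T0.r0=2 T1.r0=1 T1.r1=1

outcome vector order: (T0.r0,T1.r0,T1.r1)
|PSO outcomes| = 8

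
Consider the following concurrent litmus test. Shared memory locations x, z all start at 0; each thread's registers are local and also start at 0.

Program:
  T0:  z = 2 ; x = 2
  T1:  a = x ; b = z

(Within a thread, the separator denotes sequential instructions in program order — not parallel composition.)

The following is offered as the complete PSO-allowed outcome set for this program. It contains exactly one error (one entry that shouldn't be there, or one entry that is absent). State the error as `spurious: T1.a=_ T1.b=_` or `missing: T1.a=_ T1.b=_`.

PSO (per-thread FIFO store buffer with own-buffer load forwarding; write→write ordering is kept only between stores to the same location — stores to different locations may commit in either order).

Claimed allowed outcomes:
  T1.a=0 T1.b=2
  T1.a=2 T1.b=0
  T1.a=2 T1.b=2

outcome vector order: (T1.a,T1.b)
[PSO] allowed = {00; 02; 20; 22}
PSO∖claimed = {00}

missing: T1.a=0 T1.b=0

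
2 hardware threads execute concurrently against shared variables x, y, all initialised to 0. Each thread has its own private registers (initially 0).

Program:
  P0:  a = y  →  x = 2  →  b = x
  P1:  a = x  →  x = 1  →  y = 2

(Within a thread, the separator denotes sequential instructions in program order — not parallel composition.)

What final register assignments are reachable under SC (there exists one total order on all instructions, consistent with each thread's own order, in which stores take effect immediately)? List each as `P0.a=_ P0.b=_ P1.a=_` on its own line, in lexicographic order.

P0.a=0 P0.b=1 P1.a=0
P0.a=0 P0.b=1 P1.a=2
P0.a=0 P0.b=2 P1.a=0
P0.a=0 P0.b=2 P1.a=2
P0.a=2 P0.b=2 P1.a=0

outcome vector order: (P0.a,P0.b,P1.a)
|SC outcomes| = 5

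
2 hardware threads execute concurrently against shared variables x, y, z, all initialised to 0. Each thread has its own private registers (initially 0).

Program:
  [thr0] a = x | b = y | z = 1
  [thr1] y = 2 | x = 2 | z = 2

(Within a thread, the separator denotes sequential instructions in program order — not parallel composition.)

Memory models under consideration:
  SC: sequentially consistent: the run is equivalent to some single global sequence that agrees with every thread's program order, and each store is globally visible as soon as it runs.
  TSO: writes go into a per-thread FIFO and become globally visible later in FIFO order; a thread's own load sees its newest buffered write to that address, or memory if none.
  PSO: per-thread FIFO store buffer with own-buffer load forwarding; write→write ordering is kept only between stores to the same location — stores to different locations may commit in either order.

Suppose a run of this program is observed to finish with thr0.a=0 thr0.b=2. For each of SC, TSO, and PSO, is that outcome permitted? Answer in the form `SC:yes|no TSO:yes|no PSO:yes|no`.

outcome vector order: (thr0.a,thr0.b)
SC: 3 outcomes — {0/0, 0/2, 2/2}
TSO: 3 outcomes — {0/0, 0/2, 2/2}
PSO: 4 outcomes — {0/0, 0/2, 2/0, 2/2}
target 0/2 ∈ {SC,TSO,PSO}

SC:yes TSO:yes PSO:yes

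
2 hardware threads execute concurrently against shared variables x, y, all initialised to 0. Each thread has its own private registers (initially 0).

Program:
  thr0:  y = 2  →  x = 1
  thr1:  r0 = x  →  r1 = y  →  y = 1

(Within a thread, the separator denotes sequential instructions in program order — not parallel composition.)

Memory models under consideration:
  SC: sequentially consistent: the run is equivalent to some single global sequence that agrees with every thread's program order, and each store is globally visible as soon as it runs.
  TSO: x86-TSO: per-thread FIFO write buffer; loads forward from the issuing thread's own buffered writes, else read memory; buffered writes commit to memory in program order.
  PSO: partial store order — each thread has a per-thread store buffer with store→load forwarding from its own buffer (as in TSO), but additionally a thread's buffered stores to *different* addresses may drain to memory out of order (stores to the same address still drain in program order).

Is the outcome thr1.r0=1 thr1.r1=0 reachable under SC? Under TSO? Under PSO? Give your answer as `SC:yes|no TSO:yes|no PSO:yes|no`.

SC:no TSO:no PSO:yes

outcome vector order: (thr1.r0,thr1.r1)
under SC → <0 0>; <0 2>; <1 2>
under TSO → <0 0>; <0 2>; <1 2>
under PSO → <0 0>; <0 2>; <1 0>; <1 2>
target <1 0> ∈ {PSO}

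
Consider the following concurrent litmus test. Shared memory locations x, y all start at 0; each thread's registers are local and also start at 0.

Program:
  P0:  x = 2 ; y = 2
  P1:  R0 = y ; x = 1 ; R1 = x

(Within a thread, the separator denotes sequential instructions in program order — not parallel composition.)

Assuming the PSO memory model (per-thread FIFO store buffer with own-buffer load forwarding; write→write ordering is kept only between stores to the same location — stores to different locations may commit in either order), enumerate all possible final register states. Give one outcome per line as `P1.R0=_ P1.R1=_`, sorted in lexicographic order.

outcome vector order: (P1.R0,P1.R1)
|PSO outcomes| = 4

P1.R0=0 P1.R1=1
P1.R0=0 P1.R1=2
P1.R0=2 P1.R1=1
P1.R0=2 P1.R1=2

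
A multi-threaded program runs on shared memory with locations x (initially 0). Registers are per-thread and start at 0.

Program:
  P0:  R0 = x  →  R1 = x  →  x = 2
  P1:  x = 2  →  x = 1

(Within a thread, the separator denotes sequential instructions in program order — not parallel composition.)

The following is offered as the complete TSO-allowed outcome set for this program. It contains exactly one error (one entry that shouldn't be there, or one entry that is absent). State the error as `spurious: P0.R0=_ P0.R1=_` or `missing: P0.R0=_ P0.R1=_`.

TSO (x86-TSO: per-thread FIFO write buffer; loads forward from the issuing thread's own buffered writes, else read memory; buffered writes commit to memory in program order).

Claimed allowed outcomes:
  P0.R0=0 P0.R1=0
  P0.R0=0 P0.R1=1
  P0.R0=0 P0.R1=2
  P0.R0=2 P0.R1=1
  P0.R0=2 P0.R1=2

missing: P0.R0=1 P0.R1=1

outcome vector order: (P0.R0,P0.R1)
under TSO → <0 0>; <0 1>; <0 2>; <1 1>; <2 1>; <2 2>
TSO∖claimed = {<1 1>}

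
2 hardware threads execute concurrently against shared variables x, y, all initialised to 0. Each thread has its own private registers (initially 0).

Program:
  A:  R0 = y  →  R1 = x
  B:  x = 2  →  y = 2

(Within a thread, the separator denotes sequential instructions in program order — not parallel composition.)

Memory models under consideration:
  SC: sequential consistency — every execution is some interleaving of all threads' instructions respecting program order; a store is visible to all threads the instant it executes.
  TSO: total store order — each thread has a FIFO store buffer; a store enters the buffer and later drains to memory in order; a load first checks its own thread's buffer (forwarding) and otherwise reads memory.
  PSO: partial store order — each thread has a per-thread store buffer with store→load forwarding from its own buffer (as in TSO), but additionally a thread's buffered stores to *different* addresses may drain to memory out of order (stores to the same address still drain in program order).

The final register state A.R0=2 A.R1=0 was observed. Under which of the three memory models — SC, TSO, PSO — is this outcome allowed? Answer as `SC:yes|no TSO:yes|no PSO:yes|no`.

outcome vector order: (A.R0,A.R1)
[SC] allowed = {(0,0), (0,2), (2,2)}
[TSO] allowed = {(0,0), (0,2), (2,2)}
[PSO] allowed = {(0,0), (0,2), (2,0), (2,2)}
target (2,0) ∈ {PSO}

SC:no TSO:no PSO:yes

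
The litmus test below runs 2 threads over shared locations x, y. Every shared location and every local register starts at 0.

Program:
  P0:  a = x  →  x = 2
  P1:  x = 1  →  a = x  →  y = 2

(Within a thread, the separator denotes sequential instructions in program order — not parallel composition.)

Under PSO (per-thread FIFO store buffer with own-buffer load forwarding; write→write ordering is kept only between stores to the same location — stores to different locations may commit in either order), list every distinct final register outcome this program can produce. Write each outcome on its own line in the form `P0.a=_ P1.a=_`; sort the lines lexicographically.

P0.a=0 P1.a=1
P0.a=0 P1.a=2
P0.a=1 P1.a=1
P0.a=1 P1.a=2

outcome vector order: (P0.a,P1.a)
|PSO outcomes| = 4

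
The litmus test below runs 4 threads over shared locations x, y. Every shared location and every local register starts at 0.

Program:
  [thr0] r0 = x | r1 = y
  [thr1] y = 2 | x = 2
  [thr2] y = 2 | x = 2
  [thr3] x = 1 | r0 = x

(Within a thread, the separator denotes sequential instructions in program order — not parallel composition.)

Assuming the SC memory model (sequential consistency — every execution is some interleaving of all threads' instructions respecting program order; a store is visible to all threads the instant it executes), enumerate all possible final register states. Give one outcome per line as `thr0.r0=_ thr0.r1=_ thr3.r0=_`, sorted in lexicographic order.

thr0.r0=0 thr0.r1=0 thr3.r0=1
thr0.r0=0 thr0.r1=0 thr3.r0=2
thr0.r0=0 thr0.r1=2 thr3.r0=1
thr0.r0=0 thr0.r1=2 thr3.r0=2
thr0.r0=1 thr0.r1=0 thr3.r0=1
thr0.r0=1 thr0.r1=0 thr3.r0=2
thr0.r0=1 thr0.r1=2 thr3.r0=1
thr0.r0=1 thr0.r1=2 thr3.r0=2
thr0.r0=2 thr0.r1=2 thr3.r0=1
thr0.r0=2 thr0.r1=2 thr3.r0=2

outcome vector order: (thr0.r0,thr0.r1,thr3.r0)
|SC outcomes| = 10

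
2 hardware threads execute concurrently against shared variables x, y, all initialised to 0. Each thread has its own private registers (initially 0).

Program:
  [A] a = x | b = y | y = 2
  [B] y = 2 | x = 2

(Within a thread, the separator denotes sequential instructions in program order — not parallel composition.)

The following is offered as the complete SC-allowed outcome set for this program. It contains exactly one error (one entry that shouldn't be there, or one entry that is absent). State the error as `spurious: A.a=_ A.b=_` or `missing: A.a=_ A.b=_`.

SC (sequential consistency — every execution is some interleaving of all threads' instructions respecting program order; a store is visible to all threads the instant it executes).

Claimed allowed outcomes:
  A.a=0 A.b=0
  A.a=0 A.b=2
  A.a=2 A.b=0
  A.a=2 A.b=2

outcome vector order: (A.a,A.b)
SC (3): (0,0); (0,2); (2,2)
claimed∖SC = {(2,0)}

spurious: A.a=2 A.b=0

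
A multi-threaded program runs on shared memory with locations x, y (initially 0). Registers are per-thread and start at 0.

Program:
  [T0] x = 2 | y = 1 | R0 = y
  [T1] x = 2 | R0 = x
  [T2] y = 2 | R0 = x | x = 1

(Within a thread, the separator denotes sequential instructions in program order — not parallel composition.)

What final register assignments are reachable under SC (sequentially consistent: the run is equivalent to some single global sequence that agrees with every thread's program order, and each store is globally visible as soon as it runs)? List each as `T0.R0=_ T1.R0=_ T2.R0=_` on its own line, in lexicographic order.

outcome vector order: (T0.R0,T1.R0,T2.R0)
|SC outcomes| = 6

T0.R0=1 T1.R0=1 T2.R0=0
T0.R0=1 T1.R0=1 T2.R0=2
T0.R0=1 T1.R0=2 T2.R0=0
T0.R0=1 T1.R0=2 T2.R0=2
T0.R0=2 T1.R0=1 T2.R0=2
T0.R0=2 T1.R0=2 T2.R0=2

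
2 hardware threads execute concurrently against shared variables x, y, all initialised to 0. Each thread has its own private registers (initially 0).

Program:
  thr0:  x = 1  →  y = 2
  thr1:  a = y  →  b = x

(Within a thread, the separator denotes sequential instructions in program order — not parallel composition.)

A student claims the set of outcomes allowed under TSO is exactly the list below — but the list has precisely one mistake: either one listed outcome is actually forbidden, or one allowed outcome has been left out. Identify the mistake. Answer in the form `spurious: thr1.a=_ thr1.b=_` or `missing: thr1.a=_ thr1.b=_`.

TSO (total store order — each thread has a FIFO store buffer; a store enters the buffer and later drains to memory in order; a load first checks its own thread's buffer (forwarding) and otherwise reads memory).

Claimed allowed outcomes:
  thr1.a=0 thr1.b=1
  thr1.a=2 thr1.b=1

missing: thr1.a=0 thr1.b=0

outcome vector order: (thr1.a,thr1.b)
TSO (3): (0,0); (0,1); (2,1)
TSO∖claimed = {(0,0)}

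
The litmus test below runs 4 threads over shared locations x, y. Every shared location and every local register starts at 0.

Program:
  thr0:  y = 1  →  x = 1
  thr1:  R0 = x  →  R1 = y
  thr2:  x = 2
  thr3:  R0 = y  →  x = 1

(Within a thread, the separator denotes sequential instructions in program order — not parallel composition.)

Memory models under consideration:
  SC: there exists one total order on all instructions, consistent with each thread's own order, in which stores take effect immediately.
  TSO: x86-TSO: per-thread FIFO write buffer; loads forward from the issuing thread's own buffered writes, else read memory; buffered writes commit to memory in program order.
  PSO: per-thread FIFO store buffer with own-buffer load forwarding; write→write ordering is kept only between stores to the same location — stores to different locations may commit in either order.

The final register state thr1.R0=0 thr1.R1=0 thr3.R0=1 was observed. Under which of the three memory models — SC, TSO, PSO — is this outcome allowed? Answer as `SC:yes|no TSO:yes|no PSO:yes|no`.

SC:yes TSO:yes PSO:yes

outcome vector order: (thr1.R0,thr1.R1,thr3.R0)
under SC → 0/0/0 0/0/1 0/1/0 0/1/1 1/0/0 1/1/0 1/1/1 2/0/0 2/0/1 2/1/0 2/1/1
under TSO → 0/0/0 0/0/1 0/1/0 0/1/1 1/0/0 1/1/0 1/1/1 2/0/0 2/0/1 2/1/0 2/1/1
under PSO → 0/0/0 0/0/1 0/1/0 0/1/1 1/0/0 1/0/1 1/1/0 1/1/1 2/0/0 2/0/1 2/1/0 2/1/1
target 0/0/1 ∈ {SC,TSO,PSO}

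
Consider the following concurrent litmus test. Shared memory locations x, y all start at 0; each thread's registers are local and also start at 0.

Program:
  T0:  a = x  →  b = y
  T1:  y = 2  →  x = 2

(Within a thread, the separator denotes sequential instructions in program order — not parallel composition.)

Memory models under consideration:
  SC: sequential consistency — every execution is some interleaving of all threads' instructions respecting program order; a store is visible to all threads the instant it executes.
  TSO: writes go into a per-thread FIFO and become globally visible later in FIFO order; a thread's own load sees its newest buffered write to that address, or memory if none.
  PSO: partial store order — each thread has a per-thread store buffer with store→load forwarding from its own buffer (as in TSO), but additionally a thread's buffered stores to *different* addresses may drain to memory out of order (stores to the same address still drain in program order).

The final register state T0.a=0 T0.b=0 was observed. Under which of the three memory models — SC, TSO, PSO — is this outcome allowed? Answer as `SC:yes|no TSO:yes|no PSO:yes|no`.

outcome vector order: (T0.a,T0.b)
SC: 3 outcomes — {(0,0); (0,2); (2,2)}
TSO: 3 outcomes — {(0,0); (0,2); (2,2)}
PSO: 4 outcomes — {(0,0); (0,2); (2,0); (2,2)}
target (0,0) ∈ {SC,TSO,PSO}

SC:yes TSO:yes PSO:yes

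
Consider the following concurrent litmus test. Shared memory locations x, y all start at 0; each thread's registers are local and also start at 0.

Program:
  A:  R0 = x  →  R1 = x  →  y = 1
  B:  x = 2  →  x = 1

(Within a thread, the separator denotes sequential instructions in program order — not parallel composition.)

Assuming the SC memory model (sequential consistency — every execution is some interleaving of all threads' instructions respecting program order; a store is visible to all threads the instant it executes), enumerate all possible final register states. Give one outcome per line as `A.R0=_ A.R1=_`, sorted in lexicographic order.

outcome vector order: (A.R0,A.R1)
|SC outcomes| = 6

A.R0=0 A.R1=0
A.R0=0 A.R1=1
A.R0=0 A.R1=2
A.R0=1 A.R1=1
A.R0=2 A.R1=1
A.R0=2 A.R1=2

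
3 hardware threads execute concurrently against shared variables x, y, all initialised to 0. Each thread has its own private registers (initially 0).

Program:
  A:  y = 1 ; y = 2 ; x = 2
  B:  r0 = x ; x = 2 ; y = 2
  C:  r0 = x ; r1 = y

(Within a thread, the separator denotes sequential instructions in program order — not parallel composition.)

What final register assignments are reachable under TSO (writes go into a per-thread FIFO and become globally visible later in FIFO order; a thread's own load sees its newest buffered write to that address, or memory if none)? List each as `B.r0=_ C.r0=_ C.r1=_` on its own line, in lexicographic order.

outcome vector order: (B.r0,C.r0,C.r1)
|TSO outcomes| = 10

B.r0=0 C.r0=0 C.r1=0
B.r0=0 C.r0=0 C.r1=1
B.r0=0 C.r0=0 C.r1=2
B.r0=0 C.r0=2 C.r1=0
B.r0=0 C.r0=2 C.r1=1
B.r0=0 C.r0=2 C.r1=2
B.r0=2 C.r0=0 C.r1=0
B.r0=2 C.r0=0 C.r1=1
B.r0=2 C.r0=0 C.r1=2
B.r0=2 C.r0=2 C.r1=2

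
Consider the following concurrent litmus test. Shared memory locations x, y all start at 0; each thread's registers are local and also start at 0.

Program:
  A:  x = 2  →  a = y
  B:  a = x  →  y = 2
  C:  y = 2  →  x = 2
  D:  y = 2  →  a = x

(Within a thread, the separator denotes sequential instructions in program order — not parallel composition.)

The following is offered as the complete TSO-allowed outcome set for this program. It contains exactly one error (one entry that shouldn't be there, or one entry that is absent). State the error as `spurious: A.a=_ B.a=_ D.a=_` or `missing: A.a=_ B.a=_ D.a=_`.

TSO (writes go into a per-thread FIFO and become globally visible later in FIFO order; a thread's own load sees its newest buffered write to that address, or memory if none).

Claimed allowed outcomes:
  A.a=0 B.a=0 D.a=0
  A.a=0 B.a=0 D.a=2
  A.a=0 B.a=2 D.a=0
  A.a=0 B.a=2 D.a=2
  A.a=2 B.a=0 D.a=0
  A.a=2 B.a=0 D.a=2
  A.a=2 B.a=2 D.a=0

outcome vector order: (A.a,B.a,D.a)
TSO (8): (0,0,0), (0,0,2), (0,2,0), (0,2,2), (2,0,0), (2,0,2), (2,2,0), (2,2,2)
TSO∖claimed = {(2,2,2)}

missing: A.a=2 B.a=2 D.a=2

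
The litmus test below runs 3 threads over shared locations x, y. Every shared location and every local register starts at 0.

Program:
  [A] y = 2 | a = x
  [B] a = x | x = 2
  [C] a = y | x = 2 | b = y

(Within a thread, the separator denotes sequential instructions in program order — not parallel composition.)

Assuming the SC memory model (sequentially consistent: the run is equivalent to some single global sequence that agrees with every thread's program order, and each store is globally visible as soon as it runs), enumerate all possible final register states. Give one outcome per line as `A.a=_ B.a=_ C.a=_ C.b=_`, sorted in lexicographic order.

outcome vector order: (A.a,B.a,C.a,C.b)
|SC outcomes| = 10

A.a=0 B.a=0 C.a=0 C.b=2
A.a=0 B.a=0 C.a=2 C.b=2
A.a=0 B.a=2 C.a=0 C.b=2
A.a=0 B.a=2 C.a=2 C.b=2
A.a=2 B.a=0 C.a=0 C.b=0
A.a=2 B.a=0 C.a=0 C.b=2
A.a=2 B.a=0 C.a=2 C.b=2
A.a=2 B.a=2 C.a=0 C.b=0
A.a=2 B.a=2 C.a=0 C.b=2
A.a=2 B.a=2 C.a=2 C.b=2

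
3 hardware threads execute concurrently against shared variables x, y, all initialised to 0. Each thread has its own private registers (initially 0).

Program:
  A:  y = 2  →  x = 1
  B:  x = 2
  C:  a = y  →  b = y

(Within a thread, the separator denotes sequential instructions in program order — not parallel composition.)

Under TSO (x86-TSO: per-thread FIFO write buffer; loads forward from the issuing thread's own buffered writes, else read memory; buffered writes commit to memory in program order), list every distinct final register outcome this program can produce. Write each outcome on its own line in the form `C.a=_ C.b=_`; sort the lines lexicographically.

C.a=0 C.b=0
C.a=0 C.b=2
C.a=2 C.b=2

outcome vector order: (C.a,C.b)
|TSO outcomes| = 3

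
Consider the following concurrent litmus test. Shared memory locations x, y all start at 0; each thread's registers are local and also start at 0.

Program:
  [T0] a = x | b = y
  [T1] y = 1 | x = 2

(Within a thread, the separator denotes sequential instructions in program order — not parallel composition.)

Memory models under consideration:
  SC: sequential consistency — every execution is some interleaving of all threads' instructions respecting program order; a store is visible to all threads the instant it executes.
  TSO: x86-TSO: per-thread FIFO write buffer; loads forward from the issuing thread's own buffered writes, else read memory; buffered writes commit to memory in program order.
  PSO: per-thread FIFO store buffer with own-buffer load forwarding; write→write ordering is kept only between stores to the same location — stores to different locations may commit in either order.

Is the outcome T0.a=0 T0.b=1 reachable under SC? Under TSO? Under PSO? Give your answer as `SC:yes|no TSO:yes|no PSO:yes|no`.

outcome vector order: (T0.a,T0.b)
under SC → 0/0; 0/1; 2/1
under TSO → 0/0; 0/1; 2/1
under PSO → 0/0; 0/1; 2/0; 2/1
target 0/1 ∈ {SC,TSO,PSO}

SC:yes TSO:yes PSO:yes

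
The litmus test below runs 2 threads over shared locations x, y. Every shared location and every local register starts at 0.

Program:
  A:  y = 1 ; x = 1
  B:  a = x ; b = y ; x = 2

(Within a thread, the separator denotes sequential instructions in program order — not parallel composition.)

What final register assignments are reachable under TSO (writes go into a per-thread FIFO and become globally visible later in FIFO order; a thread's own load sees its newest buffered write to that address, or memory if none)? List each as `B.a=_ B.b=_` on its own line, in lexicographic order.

B.a=0 B.b=0
B.a=0 B.b=1
B.a=1 B.b=1

outcome vector order: (B.a,B.b)
|TSO outcomes| = 3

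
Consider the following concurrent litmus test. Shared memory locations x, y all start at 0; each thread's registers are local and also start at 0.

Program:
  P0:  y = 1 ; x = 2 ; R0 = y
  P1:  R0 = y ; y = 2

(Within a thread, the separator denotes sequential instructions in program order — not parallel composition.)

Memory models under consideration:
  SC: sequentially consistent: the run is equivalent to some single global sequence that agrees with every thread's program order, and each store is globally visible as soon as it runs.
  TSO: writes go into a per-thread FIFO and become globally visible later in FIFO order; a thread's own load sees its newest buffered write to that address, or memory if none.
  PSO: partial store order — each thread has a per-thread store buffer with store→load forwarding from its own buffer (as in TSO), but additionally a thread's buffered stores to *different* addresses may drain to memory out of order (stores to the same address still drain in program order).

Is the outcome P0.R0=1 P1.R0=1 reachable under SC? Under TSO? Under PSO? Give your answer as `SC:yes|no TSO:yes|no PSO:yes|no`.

SC:yes TSO:yes PSO:yes

outcome vector order: (P0.R0,P1.R0)
SC (4): 10; 11; 20; 21
TSO (4): 10; 11; 20; 21
PSO (4): 10; 11; 20; 21
target 11 ∈ {SC,TSO,PSO}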